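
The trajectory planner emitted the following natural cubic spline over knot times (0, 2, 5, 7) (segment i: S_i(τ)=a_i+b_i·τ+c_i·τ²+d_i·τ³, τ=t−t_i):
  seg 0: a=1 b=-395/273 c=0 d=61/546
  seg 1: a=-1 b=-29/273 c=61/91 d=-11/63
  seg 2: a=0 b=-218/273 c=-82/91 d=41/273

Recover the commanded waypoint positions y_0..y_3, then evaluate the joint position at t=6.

y_0 = S_0(0) = a_0 = 1
y_1 = S_1(0) = a_1 = -1
y_2 = S_2(0) = a_2 = 0
y_3 = S_2(2) = -4
t_q=6 is in segment 2 (τ=1); S_2(τ)=-141/91

y_0=1 y_1=-1 y_2=0 y_3=-4
S(6) = -141/91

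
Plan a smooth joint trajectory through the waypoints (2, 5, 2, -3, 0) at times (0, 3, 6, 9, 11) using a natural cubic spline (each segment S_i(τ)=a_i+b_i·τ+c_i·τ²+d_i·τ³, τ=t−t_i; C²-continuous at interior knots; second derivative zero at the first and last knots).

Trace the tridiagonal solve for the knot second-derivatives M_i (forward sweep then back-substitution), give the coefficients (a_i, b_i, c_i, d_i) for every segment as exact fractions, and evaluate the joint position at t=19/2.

  seg 0: a=2 b=1175/828 c=0 d=-347/7452
  seg 1: a=5 b=67/414 c=-347/828 d=79/7452
  seg 2: a=2 b=-1711/828 c=-67/207 d=1135/7452
  seg 3: a=-3 b=43/414 c=289/276 d=-289/1656
S(19/2) = -11959/4416

Δ: Δ0=1, Δ1=-1, Δ2=-5/3, Δ3=3/2
row 1: diag=12, rhs=-12; c'=1/4, d'=-1
row 2: denom=12−3·1/4=45/4; d'=(-4−3·-1)/(45/4)=-4/45
row 3: denom=10−3·4/15=46/5; d'=(19−3·-4/45)/(46/5)=289/138
back: M3=289/138
back: M2=-4/45−4/15·289/138=-134/207
back: M1=-1−1/4·-134/207=-347/414
M: M0=0, M1=-347/414, M2=-134/207, M3=289/138, M4=0
seg 0: a=2, c=M0/2=0, d=(M1−M0)/(6·3)=-347/7452, b=Δ0−h0·(2M0+M1)/6=1175/828
seg 1: a=5, c=M1/2=-347/828, d=(M2−M1)/(6·3)=79/7452, b=Δ1−h1·(2M1+M2)/6=67/414
seg 2: a=2, c=M2/2=-67/207, d=(M3−M2)/(6·3)=1135/7452, b=Δ2−h2·(2M2+M3)/6=-1711/828
seg 3: a=-3, c=M3/2=289/276, d=(M4−M3)/(6·2)=-289/1656, b=Δ3−h3·(2M3+M4)/6=43/414
t_q=19/2 → seg 3, τ=1/2; S=-3+43/414·τ+289/276·τ²+-289/1656·τ³=-11959/4416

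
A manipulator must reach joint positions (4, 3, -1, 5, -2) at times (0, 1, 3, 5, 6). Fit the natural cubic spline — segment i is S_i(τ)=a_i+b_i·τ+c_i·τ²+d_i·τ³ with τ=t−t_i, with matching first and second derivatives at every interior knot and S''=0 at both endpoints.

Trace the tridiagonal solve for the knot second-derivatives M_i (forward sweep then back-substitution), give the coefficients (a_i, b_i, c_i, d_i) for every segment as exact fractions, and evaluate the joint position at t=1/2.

  seg 0: a=4 b=-2/5 c=0 d=-3/5
  seg 1: a=3 b=-11/5 c=-9/5 d=19/20
  seg 2: a=-1 b=2 c=39/10 d=-17/10
  seg 3: a=5 b=-14/5 c=-63/10 d=21/10
S(1/2) = 149/40

Δ: Δ0=-1, Δ1=-2, Δ2=3, Δ3=-7
row 1: diag=6, rhs=-6; c'=1/3, d'=-1
row 2: denom=8−2·1/3=22/3; d'=(30−2·-1)/(22/3)=48/11
row 3: denom=6−2·3/11=60/11; d'=(-60−2·48/11)/(60/11)=-63/5
back: M3=-63/5
back: M2=48/11−3/11·-63/5=39/5
back: M1=-1−1/3·39/5=-18/5
M: M0=0, M1=-18/5, M2=39/5, M3=-63/5, M4=0
seg 0: a=4, c=M0/2=0, d=(M1−M0)/(6·1)=-3/5, b=Δ0−h0·(2M0+M1)/6=-2/5
seg 1: a=3, c=M1/2=-9/5, d=(M2−M1)/(6·2)=19/20, b=Δ1−h1·(2M1+M2)/6=-11/5
seg 2: a=-1, c=M2/2=39/10, d=(M3−M2)/(6·2)=-17/10, b=Δ2−h2·(2M2+M3)/6=2
seg 3: a=5, c=M3/2=-63/10, d=(M4−M3)/(6·1)=21/10, b=Δ3−h3·(2M3+M4)/6=-14/5
t_q=1/2 → seg 0, τ=1/2; S=4+-2/5·τ+0·τ²+-3/5·τ³=149/40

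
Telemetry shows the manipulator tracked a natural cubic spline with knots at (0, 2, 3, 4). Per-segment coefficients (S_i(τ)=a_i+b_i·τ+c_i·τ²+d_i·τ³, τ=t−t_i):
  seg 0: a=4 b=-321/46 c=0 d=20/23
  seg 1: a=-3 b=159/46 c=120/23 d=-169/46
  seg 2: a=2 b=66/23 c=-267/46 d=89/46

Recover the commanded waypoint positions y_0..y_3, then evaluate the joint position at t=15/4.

y_0 = S_0(0) = a_0 = 4
y_1 = S_1(0) = a_1 = -3
y_2 = S_2(0) = a_2 = 2
y_3 = S_2(1) = 1
t_q=15/4 is in segment 2 (τ=3/4); S_2(τ)=5015/2944

y_0=4 y_1=-3 y_2=2 y_3=1
S(15/4) = 5015/2944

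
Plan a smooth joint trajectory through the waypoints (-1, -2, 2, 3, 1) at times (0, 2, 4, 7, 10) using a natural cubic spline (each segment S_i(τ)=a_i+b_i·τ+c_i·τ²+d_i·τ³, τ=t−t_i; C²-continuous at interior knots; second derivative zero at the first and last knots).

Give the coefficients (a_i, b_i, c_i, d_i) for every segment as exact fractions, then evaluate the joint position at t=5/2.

  seg 0: a=-1 b=-149/120 c=0 d=89/480
  seg 1: a=-2 b=59/60 c=89/80 d=-29/96
  seg 2: a=2 b=217/120 c=-7/10 d=5/72
  seg 3: a=3 b=-31/60 c=-3/40 d=1/120
S(5/2) = -1623/1280

Δ: Δ0=-1/2, Δ1=2, Δ2=1/3, Δ3=-2/3
row 1: diag=8, rhs=15; c'=1/4, d'=15/8
row 2: denom=10−2·1/4=19/2; d'=(-10−2·15/8)/(19/2)=-55/38
row 3: denom=12−3·6/19=210/19; d'=(-6−3·-55/38)/(210/19)=-3/20
back: M3=-3/20
back: M2=-55/38−6/19·-3/20=-7/5
back: M1=15/8−1/4·-7/5=89/40
M: M0=0, M1=89/40, M2=-7/5, M3=-3/20, M4=0
seg 0: a=-1, c=M0/2=0, d=(M1−M0)/(6·2)=89/480, b=Δ0−h0·(2M0+M1)/6=-149/120
seg 1: a=-2, c=M1/2=89/80, d=(M2−M1)/(6·2)=-29/96, b=Δ1−h1·(2M1+M2)/6=59/60
seg 2: a=2, c=M2/2=-7/10, d=(M3−M2)/(6·3)=5/72, b=Δ2−h2·(2M2+M3)/6=217/120
seg 3: a=3, c=M3/2=-3/40, d=(M4−M3)/(6·3)=1/120, b=Δ3−h3·(2M3+M4)/6=-31/60
t_q=5/2 → seg 1, τ=1/2; S=-2+59/60·τ+89/80·τ²+-29/96·τ³=-1623/1280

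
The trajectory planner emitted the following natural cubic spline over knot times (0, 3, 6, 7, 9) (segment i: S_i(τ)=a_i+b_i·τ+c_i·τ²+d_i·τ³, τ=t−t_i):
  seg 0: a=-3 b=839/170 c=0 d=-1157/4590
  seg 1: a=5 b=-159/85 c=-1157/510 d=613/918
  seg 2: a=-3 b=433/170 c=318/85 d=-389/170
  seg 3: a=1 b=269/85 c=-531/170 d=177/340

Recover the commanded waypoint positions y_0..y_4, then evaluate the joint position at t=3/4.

y_0=-3 y_1=5 y_2=-3 y_3=1 y_4=-1
S(3/4) = 1295/2176

y_0 = S_0(0) = a_0 = -3
y_1 = S_1(0) = a_1 = 5
y_2 = S_2(0) = a_2 = -3
y_3 = S_3(0) = a_3 = 1
y_4 = S_3(2) = -1
t_q=3/4 is in segment 0 (τ=3/4); S_0(τ)=1295/2176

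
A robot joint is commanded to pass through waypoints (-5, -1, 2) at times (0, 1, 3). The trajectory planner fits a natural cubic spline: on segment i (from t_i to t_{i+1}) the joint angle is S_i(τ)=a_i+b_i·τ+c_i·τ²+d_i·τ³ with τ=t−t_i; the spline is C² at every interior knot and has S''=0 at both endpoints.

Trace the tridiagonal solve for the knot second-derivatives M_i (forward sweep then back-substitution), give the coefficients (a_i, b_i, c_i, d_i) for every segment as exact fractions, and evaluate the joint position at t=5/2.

Δ: Δ0=4, Δ1=3/2
row 1: diag=6, rhs=-15; c'=1/3, d'=-5/2
back: M1=-5/2
M: M0=0, M1=-5/2, M2=0
seg 0: a=-5, c=M0/2=0, d=(M1−M0)/(6·1)=-5/12, b=Δ0−h0·(2M0+M1)/6=53/12
seg 1: a=-1, c=M1/2=-5/4, d=(M2−M1)/(6·2)=5/24, b=Δ1−h1·(2M1+M2)/6=19/6
t_q=5/2 → seg 1, τ=3/2; S=-1+19/6·τ+-5/4·τ²+5/24·τ³=105/64

  seg 0: a=-5 b=53/12 c=0 d=-5/12
  seg 1: a=-1 b=19/6 c=-5/4 d=5/24
S(5/2) = 105/64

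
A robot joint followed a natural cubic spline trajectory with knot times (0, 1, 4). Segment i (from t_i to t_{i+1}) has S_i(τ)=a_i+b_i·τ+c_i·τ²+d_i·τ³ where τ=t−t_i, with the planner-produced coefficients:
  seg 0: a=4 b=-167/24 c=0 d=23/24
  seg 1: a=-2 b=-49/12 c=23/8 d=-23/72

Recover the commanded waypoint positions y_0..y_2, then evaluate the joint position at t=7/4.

y_0 = S_0(0) = a_0 = 4
y_1 = S_1(0) = a_1 = -2
y_2 = S_1(3) = 3
t_q=7/4 is in segment 1 (τ=3/4); S_1(τ)=-1833/512

y_0=4 y_1=-2 y_2=3
S(7/4) = -1833/512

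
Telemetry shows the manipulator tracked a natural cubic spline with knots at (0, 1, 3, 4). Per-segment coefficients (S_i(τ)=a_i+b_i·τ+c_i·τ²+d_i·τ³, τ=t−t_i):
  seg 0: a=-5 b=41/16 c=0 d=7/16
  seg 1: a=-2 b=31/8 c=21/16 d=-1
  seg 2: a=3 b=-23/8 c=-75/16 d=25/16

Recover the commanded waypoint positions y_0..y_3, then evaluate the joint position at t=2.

y_0=-5 y_1=-2 y_2=3 y_3=-3
S(2) = 35/16

y_0 = S_0(0) = a_0 = -5
y_1 = S_1(0) = a_1 = -2
y_2 = S_2(0) = a_2 = 3
y_3 = S_2(1) = -3
t_q=2 is in segment 1 (τ=1); S_1(τ)=35/16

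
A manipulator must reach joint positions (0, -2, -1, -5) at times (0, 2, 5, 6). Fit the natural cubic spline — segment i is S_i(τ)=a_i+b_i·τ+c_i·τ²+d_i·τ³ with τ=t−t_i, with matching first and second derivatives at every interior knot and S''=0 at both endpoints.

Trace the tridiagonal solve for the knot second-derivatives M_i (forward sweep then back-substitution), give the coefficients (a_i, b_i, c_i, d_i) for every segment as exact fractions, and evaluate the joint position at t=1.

  seg 0: a=0 b=-5/3 c=0 d=1/6
  seg 1: a=-2 b=1/3 c=1 d=-1/3
  seg 2: a=-1 b=-8/3 c=-2 d=2/3
S(1) = -3/2

Δ: Δ0=-1, Δ1=1/3, Δ2=-4
row 1: diag=10, rhs=8; c'=3/10, d'=4/5
row 2: denom=8−3·3/10=71/10; d'=(-26−3·4/5)/(71/10)=-4
back: M2=-4
back: M1=4/5−3/10·-4=2
M: M0=0, M1=2, M2=-4, M3=0
seg 0: a=0, c=M0/2=0, d=(M1−M0)/(6·2)=1/6, b=Δ0−h0·(2M0+M1)/6=-5/3
seg 1: a=-2, c=M1/2=1, d=(M2−M1)/(6·3)=-1/3, b=Δ1−h1·(2M1+M2)/6=1/3
seg 2: a=-1, c=M2/2=-2, d=(M3−M2)/(6·1)=2/3, b=Δ2−h2·(2M2+M3)/6=-8/3
t_q=1 → seg 0, τ=1; S=0+-5/3·τ+0·τ²+1/6·τ³=-3/2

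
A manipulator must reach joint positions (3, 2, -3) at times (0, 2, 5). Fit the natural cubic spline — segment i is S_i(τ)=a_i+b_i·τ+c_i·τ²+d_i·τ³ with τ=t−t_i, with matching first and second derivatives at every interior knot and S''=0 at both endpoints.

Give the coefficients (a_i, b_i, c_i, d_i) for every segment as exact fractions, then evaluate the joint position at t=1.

Δ: Δ0=-1/2, Δ1=-5/3
row 1: diag=10, rhs=-7; c'=3/10, d'=-7/10
back: M1=-7/10
M: M0=0, M1=-7/10, M2=0
seg 0: a=3, c=M0/2=0, d=(M1−M0)/(6·2)=-7/120, b=Δ0−h0·(2M0+M1)/6=-4/15
seg 1: a=2, c=M1/2=-7/20, d=(M2−M1)/(6·3)=7/180, b=Δ1−h1·(2M1+M2)/6=-29/30
t_q=1 → seg 0, τ=1; S=3+-4/15·τ+0·τ²+-7/120·τ³=107/40

  seg 0: a=3 b=-4/15 c=0 d=-7/120
  seg 1: a=2 b=-29/30 c=-7/20 d=7/180
S(1) = 107/40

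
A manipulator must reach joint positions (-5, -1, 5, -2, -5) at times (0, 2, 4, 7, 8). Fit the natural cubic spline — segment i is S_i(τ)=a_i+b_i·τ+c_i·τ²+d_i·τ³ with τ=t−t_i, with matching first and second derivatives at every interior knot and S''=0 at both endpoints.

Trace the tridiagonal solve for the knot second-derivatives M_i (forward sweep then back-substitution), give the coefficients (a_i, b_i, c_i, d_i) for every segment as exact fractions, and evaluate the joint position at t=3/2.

  seg 0: a=-5 b=1151/804 c=0 d=457/3216
  seg 1: a=-1 b=1261/402 c=457/536 d=-1481/3216
  seg 2: a=5 b=821/804 c=-128/67 d=637/2412
  seg 3: a=-2 b=-1331/402 c=125/268 d=-125/804
S(3/2) = -20351/8576

Δ: Δ0=2, Δ1=3, Δ2=-7/3, Δ3=-3
row 1: diag=8, rhs=6; c'=1/4, d'=3/4
row 2: denom=10−2·1/4=19/2; d'=(-32−2·3/4)/(19/2)=-67/19
row 3: denom=8−3·6/19=134/19; d'=(-4−3·-67/19)/(134/19)=125/134
back: M3=125/134
back: M2=-67/19−6/19·125/134=-256/67
back: M1=3/4−1/4·-256/67=457/268
M: M0=0, M1=457/268, M2=-256/67, M3=125/134, M4=0
seg 0: a=-5, c=M0/2=0, d=(M1−M0)/(6·2)=457/3216, b=Δ0−h0·(2M0+M1)/6=1151/804
seg 1: a=-1, c=M1/2=457/536, d=(M2−M1)/(6·2)=-1481/3216, b=Δ1−h1·(2M1+M2)/6=1261/402
seg 2: a=5, c=M2/2=-128/67, d=(M3−M2)/(6·3)=637/2412, b=Δ2−h2·(2M2+M3)/6=821/804
seg 3: a=-2, c=M3/2=125/268, d=(M4−M3)/(6·1)=-125/804, b=Δ3−h3·(2M3+M4)/6=-1331/402
t_q=3/2 → seg 0, τ=3/2; S=-5+1151/804·τ+0·τ²+457/3216·τ³=-20351/8576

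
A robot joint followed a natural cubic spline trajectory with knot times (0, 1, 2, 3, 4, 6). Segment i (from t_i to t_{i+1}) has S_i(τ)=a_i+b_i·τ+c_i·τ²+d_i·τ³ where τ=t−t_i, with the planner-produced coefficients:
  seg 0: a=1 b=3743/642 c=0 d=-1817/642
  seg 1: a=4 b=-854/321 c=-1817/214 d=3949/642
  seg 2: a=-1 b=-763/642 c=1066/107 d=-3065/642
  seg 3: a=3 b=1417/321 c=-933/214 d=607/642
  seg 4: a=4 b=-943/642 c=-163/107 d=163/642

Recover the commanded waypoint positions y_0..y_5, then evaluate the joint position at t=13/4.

y_0=1 y_1=4 y_2=-1 y_3=3 y_4=4 y_5=-3
S(13/4) = 52673/13696

y_0 = S_0(0) = a_0 = 1
y_1 = S_1(0) = a_1 = 4
y_2 = S_2(0) = a_2 = -1
y_3 = S_3(0) = a_3 = 3
y_4 = S_4(0) = a_4 = 4
y_5 = S_4(2) = -3
t_q=13/4 is in segment 3 (τ=1/4); S_3(τ)=52673/13696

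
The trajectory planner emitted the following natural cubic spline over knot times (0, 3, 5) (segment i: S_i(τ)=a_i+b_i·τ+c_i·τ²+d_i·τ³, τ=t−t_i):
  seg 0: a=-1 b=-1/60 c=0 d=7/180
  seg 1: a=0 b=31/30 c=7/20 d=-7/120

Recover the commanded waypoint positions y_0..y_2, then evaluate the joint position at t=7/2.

y_0 = S_0(0) = a_0 = -1
y_1 = S_1(0) = a_1 = 0
y_2 = S_1(2) = 3
t_q=7/2 is in segment 1 (τ=1/2); S_1(τ)=191/320

y_0=-1 y_1=0 y_2=3
S(7/2) = 191/320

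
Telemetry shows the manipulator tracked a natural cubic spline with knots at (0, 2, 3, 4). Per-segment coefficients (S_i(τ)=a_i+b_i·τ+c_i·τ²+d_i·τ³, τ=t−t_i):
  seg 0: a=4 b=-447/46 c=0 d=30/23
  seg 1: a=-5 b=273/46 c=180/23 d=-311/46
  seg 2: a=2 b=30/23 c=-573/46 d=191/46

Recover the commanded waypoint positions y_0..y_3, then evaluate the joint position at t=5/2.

y_0 = S_0(0) = a_0 = 4
y_1 = S_1(0) = a_1 = -5
y_2 = S_2(0) = a_2 = 2
y_3 = S_2(1) = -5
t_q=5/2 is in segment 1 (τ=1/2); S_1(τ)=-339/368

y_0=4 y_1=-5 y_2=2 y_3=-5
S(5/2) = -339/368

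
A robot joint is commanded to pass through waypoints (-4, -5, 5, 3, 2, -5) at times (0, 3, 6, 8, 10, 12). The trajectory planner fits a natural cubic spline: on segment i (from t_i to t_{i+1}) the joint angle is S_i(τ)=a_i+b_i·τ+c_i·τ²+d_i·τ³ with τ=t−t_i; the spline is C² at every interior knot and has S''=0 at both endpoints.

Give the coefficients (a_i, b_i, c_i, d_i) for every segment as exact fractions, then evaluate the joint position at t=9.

Δ: Δ0=-1/3, Δ1=10/3, Δ2=-1, Δ3=-1/2, Δ4=-7/2
row 1: diag=12, rhs=22; c'=1/4, d'=11/6
row 2: denom=10−3·1/4=37/4; d'=(-26−3·11/6)/(37/4)=-126/37
row 3: denom=8−2·8/37=280/37; d'=(3−2·-126/37)/(280/37)=363/280
row 4: denom=8−2·37/140=523/70; d'=(-18−2·363/280)/(523/70)=-2883/1046
back: M4=-2883/1046
back: M3=363/280−37/140·-2883/1046=1059/523
back: M2=-126/37−8/37·1059/523=-2010/523
back: M1=11/6−1/4·-2010/523=4384/1569
M: M0=0, M1=4384/1569, M2=-2010/523, M3=1059/523, M4=-2883/1046, M5=0
seg 0: a=-4, c=M0/2=0, d=(M1−M0)/(6·3)=2192/14121, b=Δ0−h0·(2M0+M1)/6=-905/523
seg 1: a=-5, c=M1/2=2192/1569, d=(M2−M1)/(6·3)=-5207/14121, b=Δ1−h1·(2M1+M2)/6=1287/523
seg 2: a=5, c=M2/2=-1005/523, d=(M3−M2)/(6·2)=1023/2092, b=Δ2−h2·(2M2+M3)/6=464/523
seg 3: a=3, c=M3/2=1059/1046, d=(M4−M3)/(6·2)=-1667/4184, b=Δ3−h3·(2M3+M4)/6=-487/523
seg 4: a=2, c=M4/2=-2883/2092, d=(M5−M4)/(6·2)=961/4184, b=Δ4−h4·(2M4+M5)/6=-1739/1046
t_q=9 → seg 3, τ=1; S=3+-487/523·τ+1059/1046·τ²+-1667/4184·τ³=11225/4184

  seg 0: a=-4 b=-905/523 c=0 d=2192/14121
  seg 1: a=-5 b=1287/523 c=2192/1569 d=-5207/14121
  seg 2: a=5 b=464/523 c=-1005/523 d=1023/2092
  seg 3: a=3 b=-487/523 c=1059/1046 d=-1667/4184
  seg 4: a=2 b=-1739/1046 c=-2883/2092 d=961/4184
S(9) = 11225/4184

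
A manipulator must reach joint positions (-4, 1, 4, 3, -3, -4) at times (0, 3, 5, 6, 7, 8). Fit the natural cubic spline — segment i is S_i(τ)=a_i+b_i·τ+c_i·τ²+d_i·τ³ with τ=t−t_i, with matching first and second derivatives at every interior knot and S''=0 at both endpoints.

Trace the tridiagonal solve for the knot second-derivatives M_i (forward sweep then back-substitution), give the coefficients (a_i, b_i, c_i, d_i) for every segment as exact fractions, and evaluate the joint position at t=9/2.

Δ: Δ0=5/3, Δ1=3/2, Δ2=-1, Δ3=-6, Δ4=-1
row 1: diag=10, rhs=-1; c'=1/5, d'=-1/10
row 2: denom=6−2·1/5=28/5; d'=(-15−2·-1/10)/(28/5)=-37/14
row 3: denom=4−1·5/28=107/28; d'=(-30−1·-37/14)/(107/28)=-766/107
row 4: denom=4−1·28/107=400/107; d'=(30−1·-766/107)/(400/107)=497/50
back: M4=497/50
back: M3=-766/107−28/107·497/50=-244/25
back: M2=-37/14−5/28·-244/25=-9/10
back: M1=-1/10−1/5·-9/10=2/25
M: M0=0, M1=2/25, M2=-9/10, M3=-244/25, M4=497/50, M5=0
seg 0: a=-4, c=M0/2=0, d=(M1−M0)/(6·3)=1/225, b=Δ0−h0·(2M0+M1)/6=122/75
seg 1: a=1, c=M1/2=1/25, d=(M2−M1)/(6·2)=-49/600, b=Δ1−h1·(2M1+M2)/6=131/75
seg 2: a=4, c=M2/2=-9/20, d=(M3−M2)/(6·1)=-443/300, b=Δ2−h2·(2M2+M3)/6=139/150
seg 3: a=3, c=M3/2=-122/25, d=(M4−M3)/(6·1)=197/60, b=Δ3−h3·(2M3+M4)/6=-1321/300
seg 4: a=-3, c=M4/2=497/100, d=(M5−M4)/(6·1)=-497/300, b=Δ4−h4·(2M4+M5)/6=-647/150
t_q=9/2 → seg 1, τ=3/2; S=1+131/75·τ+1/25·τ²+-49/600·τ³=1099/320

  seg 0: a=-4 b=122/75 c=0 d=1/225
  seg 1: a=1 b=131/75 c=1/25 d=-49/600
  seg 2: a=4 b=139/150 c=-9/20 d=-443/300
  seg 3: a=3 b=-1321/300 c=-122/25 d=197/60
  seg 4: a=-3 b=-647/150 c=497/100 d=-497/300
S(9/2) = 1099/320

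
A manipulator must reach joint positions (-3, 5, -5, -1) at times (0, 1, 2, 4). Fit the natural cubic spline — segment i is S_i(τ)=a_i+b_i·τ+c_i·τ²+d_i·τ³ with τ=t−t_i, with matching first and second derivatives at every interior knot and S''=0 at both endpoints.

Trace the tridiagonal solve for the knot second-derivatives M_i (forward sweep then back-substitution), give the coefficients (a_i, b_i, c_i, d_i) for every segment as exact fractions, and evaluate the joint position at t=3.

Δ: Δ0=8, Δ1=-10, Δ2=2
row 1: diag=4, rhs=-108; c'=1/4, d'=-27
row 2: denom=6−1·1/4=23/4; d'=(72−1·-27)/(23/4)=396/23
back: M2=396/23
back: M1=-27−1/4·396/23=-720/23
M: M0=0, M1=-720/23, M2=396/23, M3=0
seg 0: a=-3, c=M0/2=0, d=(M1−M0)/(6·1)=-120/23, b=Δ0−h0·(2M0+M1)/6=304/23
seg 1: a=5, c=M1/2=-360/23, d=(M2−M1)/(6·1)=186/23, b=Δ1−h1·(2M1+M2)/6=-56/23
seg 2: a=-5, c=M2/2=198/23, d=(M3−M2)/(6·2)=-33/23, b=Δ2−h2·(2M2+M3)/6=-218/23
t_q=3 → seg 2, τ=1; S=-5+-218/23·τ+198/23·τ²+-33/23·τ³=-168/23

  seg 0: a=-3 b=304/23 c=0 d=-120/23
  seg 1: a=5 b=-56/23 c=-360/23 d=186/23
  seg 2: a=-5 b=-218/23 c=198/23 d=-33/23
S(3) = -168/23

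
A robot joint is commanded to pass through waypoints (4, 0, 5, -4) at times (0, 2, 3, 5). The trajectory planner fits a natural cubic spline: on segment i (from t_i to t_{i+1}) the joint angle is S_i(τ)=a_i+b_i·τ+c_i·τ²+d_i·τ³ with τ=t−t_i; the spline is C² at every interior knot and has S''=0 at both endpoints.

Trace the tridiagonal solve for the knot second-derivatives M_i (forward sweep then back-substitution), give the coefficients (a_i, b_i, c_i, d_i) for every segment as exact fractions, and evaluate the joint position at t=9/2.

Δ: Δ0=-2, Δ1=5, Δ2=-9/2
row 1: diag=6, rhs=42; c'=1/6, d'=7
row 2: denom=6−1·1/6=35/6; d'=(-57−1·7)/(35/6)=-384/35
back: M2=-384/35
back: M1=7−1/6·-384/35=309/35
M: M0=0, M1=309/35, M2=-384/35, M3=0
seg 0: a=4, c=M0/2=0, d=(M1−M0)/(6·2)=103/140, b=Δ0−h0·(2M0+M1)/6=-173/35
seg 1: a=0, c=M1/2=309/70, d=(M2−M1)/(6·1)=-33/10, b=Δ1−h1·(2M1+M2)/6=136/35
seg 2: a=5, c=M2/2=-192/35, d=(M3−M2)/(6·2)=32/35, b=Δ2−h2·(2M2+M3)/6=197/70
t_q=9/2 → seg 2, τ=3/2; S=5+197/70·τ+-192/35·τ²+32/35·τ³=-1/28

  seg 0: a=4 b=-173/35 c=0 d=103/140
  seg 1: a=0 b=136/35 c=309/70 d=-33/10
  seg 2: a=5 b=197/70 c=-192/35 d=32/35
S(9/2) = -1/28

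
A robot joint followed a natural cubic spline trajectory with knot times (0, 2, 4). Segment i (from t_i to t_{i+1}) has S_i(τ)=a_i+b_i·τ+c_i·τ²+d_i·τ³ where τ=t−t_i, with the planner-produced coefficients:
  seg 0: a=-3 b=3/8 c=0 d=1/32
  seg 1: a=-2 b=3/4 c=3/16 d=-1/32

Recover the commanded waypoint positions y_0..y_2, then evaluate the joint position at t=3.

y_0 = S_0(0) = a_0 = -3
y_1 = S_1(0) = a_1 = -2
y_2 = S_1(2) = 0
t_q=3 is in segment 1 (τ=1); S_1(τ)=-35/32

y_0=-3 y_1=-2 y_2=0
S(3) = -35/32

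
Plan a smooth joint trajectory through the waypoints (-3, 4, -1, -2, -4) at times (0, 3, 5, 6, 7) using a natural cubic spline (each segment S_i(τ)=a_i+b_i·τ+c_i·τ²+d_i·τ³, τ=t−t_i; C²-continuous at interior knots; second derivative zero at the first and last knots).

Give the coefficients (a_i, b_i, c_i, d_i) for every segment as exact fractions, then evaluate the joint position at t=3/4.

Δ: Δ0=7/3, Δ1=-5/2, Δ2=-1, Δ3=-2
row 1: diag=10, rhs=-29; c'=1/5, d'=-29/10
row 2: denom=6−2·1/5=28/5; d'=(9−2·-29/10)/(28/5)=37/14
row 3: denom=4−1·5/28=107/28; d'=(-6−1·37/14)/(107/28)=-242/107
back: M3=-242/107
back: M2=37/14−5/28·-242/107=326/107
back: M1=-29/10−1/5·326/107=-751/214
M: M0=0, M1=-751/214, M2=326/107, M3=-242/107, M4=0
seg 0: a=-3, c=M0/2=0, d=(M1−M0)/(6·3)=-751/3852, b=Δ0−h0·(2M0+M1)/6=5249/1284
seg 1: a=4, c=M1/2=-751/428, d=(M2−M1)/(6·2)=1403/2568, b=Δ1−h1·(2M1+M2)/6=-755/642
seg 2: a=-1, c=M2/2=163/107, d=(M3−M2)/(6·1)=-284/321, b=Δ2−h2·(2M2+M3)/6=-526/321
seg 3: a=-2, c=M3/2=-121/107, d=(M4−M3)/(6·1)=121/321, b=Δ3−h3·(2M3+M4)/6=-400/321
t_q=3/4 → seg 0, τ=3/4; S=-3+5249/1284·τ+0·τ²+-751/3852·τ³=-445/27392

  seg 0: a=-3 b=5249/1284 c=0 d=-751/3852
  seg 1: a=4 b=-755/642 c=-751/428 d=1403/2568
  seg 2: a=-1 b=-526/321 c=163/107 d=-284/321
  seg 3: a=-2 b=-400/321 c=-121/107 d=121/321
S(3/4) = -445/27392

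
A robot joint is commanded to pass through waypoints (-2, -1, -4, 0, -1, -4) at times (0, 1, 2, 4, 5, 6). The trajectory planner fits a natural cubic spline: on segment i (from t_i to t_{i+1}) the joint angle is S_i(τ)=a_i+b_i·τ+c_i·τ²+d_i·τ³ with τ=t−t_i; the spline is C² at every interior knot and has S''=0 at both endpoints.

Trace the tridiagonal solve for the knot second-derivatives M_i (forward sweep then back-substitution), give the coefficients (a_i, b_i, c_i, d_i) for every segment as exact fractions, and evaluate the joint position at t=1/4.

Δ: Δ0=1, Δ1=-3, Δ2=2, Δ3=-1, Δ4=-3
row 1: diag=4, rhs=-24; c'=1/4, d'=-6
row 2: denom=6−1·1/4=23/4; d'=(30−1·-6)/(23/4)=144/23
row 3: denom=6−2·8/23=122/23; d'=(-18−2·144/23)/(122/23)=-351/61
row 4: denom=4−1·23/122=465/122; d'=(-12−1·-351/61)/(465/122)=-254/155
back: M4=-254/155
back: M3=-351/61−23/122·-254/155=-844/155
back: M2=144/23−8/23·-844/155=1264/155
back: M1=-6−1/4·1264/155=-1246/155
M: M0=0, M1=-1246/155, M2=1264/155, M3=-844/155, M4=-254/155, M5=0
seg 0: a=-2, c=M0/2=0, d=(M1−M0)/(6·1)=-623/465, b=Δ0−h0·(2M0+M1)/6=1088/465
seg 1: a=-1, c=M1/2=-623/155, d=(M2−M1)/(6·1)=251/93, b=Δ1−h1·(2M1+M2)/6=-781/465
seg 2: a=-4, c=M2/2=632/155, d=(M3−M2)/(6·2)=-17/15, b=Δ2−h2·(2M2+M3)/6=-754/465
seg 3: a=0, c=M3/2=-422/155, d=(M4−M3)/(6·1)=59/93, b=Δ3−h3·(2M3+M4)/6=506/465
seg 4: a=-1, c=M4/2=-127/155, d=(M5−M4)/(6·1)=127/465, b=Δ4−h4·(2M4+M5)/6=-1141/465
t_q=1/4 → seg 0, τ=1/4; S=-2+1088/465·τ+0·τ²+-623/465·τ³=-2849/1984

  seg 0: a=-2 b=1088/465 c=0 d=-623/465
  seg 1: a=-1 b=-781/465 c=-623/155 d=251/93
  seg 2: a=-4 b=-754/465 c=632/155 d=-17/15
  seg 3: a=0 b=506/465 c=-422/155 d=59/93
  seg 4: a=-1 b=-1141/465 c=-127/155 d=127/465
S(1/4) = -2849/1984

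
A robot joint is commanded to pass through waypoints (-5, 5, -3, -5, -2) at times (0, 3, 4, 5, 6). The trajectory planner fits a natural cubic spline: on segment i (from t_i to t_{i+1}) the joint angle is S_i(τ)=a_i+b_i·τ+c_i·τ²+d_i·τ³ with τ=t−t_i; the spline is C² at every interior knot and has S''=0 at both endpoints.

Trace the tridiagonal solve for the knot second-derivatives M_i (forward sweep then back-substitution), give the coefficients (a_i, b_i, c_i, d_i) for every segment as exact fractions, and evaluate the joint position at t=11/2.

  seg 0: a=-5 b=2861/348 c=0 d=-63/116
  seg 1: a=5 b=-1121/174 c=-567/116 d=1159/348
  seg 2: a=-3 b=-2167/348 c=148/29 d=-305/348
  seg 3: a=-5 b=235/174 c=287/116 d=-287/348
S(11/2) = -3535/928

Δ: Δ0=10/3, Δ1=-8, Δ2=-2, Δ3=3
row 1: diag=8, rhs=-68; c'=1/8, d'=-17/2
row 2: denom=4−1·1/8=31/8; d'=(36−1·-17/2)/(31/8)=356/31
row 3: denom=4−1·8/31=116/31; d'=(30−1·356/31)/(116/31)=287/58
back: M3=287/58
back: M2=356/31−8/31·287/58=296/29
back: M1=-17/2−1/8·296/29=-567/58
M: M0=0, M1=-567/58, M2=296/29, M3=287/58, M4=0
seg 0: a=-5, c=M0/2=0, d=(M1−M0)/(6·3)=-63/116, b=Δ0−h0·(2M0+M1)/6=2861/348
seg 1: a=5, c=M1/2=-567/116, d=(M2−M1)/(6·1)=1159/348, b=Δ1−h1·(2M1+M2)/6=-1121/174
seg 2: a=-3, c=M2/2=148/29, d=(M3−M2)/(6·1)=-305/348, b=Δ2−h2·(2M2+M3)/6=-2167/348
seg 3: a=-5, c=M3/2=287/116, d=(M4−M3)/(6·1)=-287/348, b=Δ3−h3·(2M3+M4)/6=235/174
t_q=11/2 → seg 3, τ=1/2; S=-5+235/174·τ+287/116·τ²+-287/348·τ³=-3535/928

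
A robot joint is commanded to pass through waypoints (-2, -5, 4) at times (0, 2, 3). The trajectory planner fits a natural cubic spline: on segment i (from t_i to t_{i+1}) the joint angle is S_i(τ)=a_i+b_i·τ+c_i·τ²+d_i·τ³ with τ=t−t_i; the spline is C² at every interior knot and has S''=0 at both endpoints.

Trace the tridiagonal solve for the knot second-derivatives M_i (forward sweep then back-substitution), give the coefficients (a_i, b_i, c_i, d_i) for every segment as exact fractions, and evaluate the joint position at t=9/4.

Δ: Δ0=-3/2, Δ1=9
row 1: diag=6, rhs=63; c'=1/6, d'=21/2
back: M1=21/2
M: M0=0, M1=21/2, M2=0
seg 0: a=-2, c=M0/2=0, d=(M1−M0)/(6·2)=7/8, b=Δ0−h0·(2M0+M1)/6=-5
seg 1: a=-5, c=M1/2=21/4, d=(M2−M1)/(6·1)=-7/4, b=Δ1−h1·(2M1+M2)/6=11/2
t_q=9/4 → seg 1, τ=1/4; S=-5+11/2·τ+21/4·τ²+-7/4·τ³=-851/256

  seg 0: a=-2 b=-5 c=0 d=7/8
  seg 1: a=-5 b=11/2 c=21/4 d=-7/4
S(9/4) = -851/256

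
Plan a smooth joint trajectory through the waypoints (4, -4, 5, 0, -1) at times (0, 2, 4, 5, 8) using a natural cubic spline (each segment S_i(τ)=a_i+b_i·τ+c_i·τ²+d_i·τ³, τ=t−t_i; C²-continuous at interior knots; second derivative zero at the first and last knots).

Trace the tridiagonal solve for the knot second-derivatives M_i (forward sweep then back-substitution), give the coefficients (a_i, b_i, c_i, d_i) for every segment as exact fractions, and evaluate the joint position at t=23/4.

Δ: Δ0=-4, Δ1=9/2, Δ2=-5, Δ3=-1/3
row 1: diag=8, rhs=51; c'=1/4, d'=51/8
row 2: denom=6−2·1/4=11/2; d'=(-57−2·51/8)/(11/2)=-279/22
row 3: denom=8−1·2/11=86/11; d'=(28−1·-279/22)/(86/11)=895/172
back: M3=895/172
back: M2=-279/22−2/11·895/172=-586/43
back: M1=51/8−1/4·-586/43=3365/344
M: M0=0, M1=3365/344, M2=-586/43, M3=895/172, M4=0
seg 0: a=4, c=M0/2=0, d=(M1−M0)/(6·2)=3365/4128, b=Δ0−h0·(2M0+M1)/6=-7493/1032
seg 1: a=-4, c=M1/2=3365/688, d=(M2−M1)/(6·2)=-8053/4128, b=Δ1−h1·(2M1+M2)/6=1301/516
seg 2: a=5, c=M2/2=-293/43, d=(M3−M2)/(6·1)=3239/1032, b=Δ2−h2·(2M2+M3)/6=-1367/1032
seg 3: a=0, c=M3/2=895/344, d=(M4−M3)/(6·3)=-895/3096, b=Δ3−h3·(2M3+M4)/6=-2857/516
t_q=23/4 → seg 3, τ=3/4; S=0+-2857/516·τ+895/344·τ²+-895/3096·τ³=-61889/22016

  seg 0: a=4 b=-7493/1032 c=0 d=3365/4128
  seg 1: a=-4 b=1301/516 c=3365/688 d=-8053/4128
  seg 2: a=5 b=-1367/1032 c=-293/43 d=3239/1032
  seg 3: a=0 b=-2857/516 c=895/344 d=-895/3096
S(23/4) = -61889/22016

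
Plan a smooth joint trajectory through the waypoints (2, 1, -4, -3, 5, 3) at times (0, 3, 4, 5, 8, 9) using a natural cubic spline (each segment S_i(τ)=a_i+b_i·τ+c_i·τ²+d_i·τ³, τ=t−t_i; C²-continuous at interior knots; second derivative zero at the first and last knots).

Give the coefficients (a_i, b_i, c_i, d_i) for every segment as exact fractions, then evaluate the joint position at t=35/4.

Δ: Δ0=-1/3, Δ1=-5, Δ2=1, Δ3=8/3, Δ4=-2
row 1: diag=8, rhs=-28; c'=1/8, d'=-7/2
row 2: denom=4−1·1/8=31/8; d'=(36−1·-7/2)/(31/8)=316/31
row 3: denom=8−1·8/31=240/31; d'=(10−1·316/31)/(240/31)=-1/40
row 4: denom=8−3·31/80=547/80; d'=(-28−3·-1/40)/(547/80)=-2234/547
back: M4=-2234/547
back: M3=-1/40−31/80·-2234/547=852/547
back: M2=316/31−8/31·852/547=5356/547
back: M1=-7/2−1/8·5356/547=-2584/547
M: M0=0, M1=-2584/547, M2=5356/547, M3=852/547, M4=-2234/547, M5=0
seg 0: a=2, c=M0/2=0, d=(M1−M0)/(6·3)=-1292/4923, b=Δ0−h0·(2M0+M1)/6=3329/1641
seg 1: a=1, c=M1/2=-1292/547, d=(M2−M1)/(6·1)=3970/1641, b=Δ1−h1·(2M1+M2)/6=-8299/1641
seg 2: a=-4, c=M2/2=2678/547, d=(M3−M2)/(6·1)=-2252/1641, b=Δ2−h2·(2M2+M3)/6=-4141/1641
seg 3: a=-3, c=M3/2=426/547, d=(M4−M3)/(6·3)=-1543/4923, b=Δ3−h3·(2M3+M4)/6=5171/1641
seg 4: a=5, c=M4/2=-1117/547, d=(M5−M4)/(6·1)=1117/1641, b=Δ4−h4·(2M4+M5)/6=-1048/1641
t_q=35/4 → seg 4, τ=3/4; S=5+-1048/1641·τ+-1117/547·τ²+1117/1641·τ³=128113/35008

  seg 0: a=2 b=3329/1641 c=0 d=-1292/4923
  seg 1: a=1 b=-8299/1641 c=-1292/547 d=3970/1641
  seg 2: a=-4 b=-4141/1641 c=2678/547 d=-2252/1641
  seg 3: a=-3 b=5171/1641 c=426/547 d=-1543/4923
  seg 4: a=5 b=-1048/1641 c=-1117/547 d=1117/1641
S(35/4) = 128113/35008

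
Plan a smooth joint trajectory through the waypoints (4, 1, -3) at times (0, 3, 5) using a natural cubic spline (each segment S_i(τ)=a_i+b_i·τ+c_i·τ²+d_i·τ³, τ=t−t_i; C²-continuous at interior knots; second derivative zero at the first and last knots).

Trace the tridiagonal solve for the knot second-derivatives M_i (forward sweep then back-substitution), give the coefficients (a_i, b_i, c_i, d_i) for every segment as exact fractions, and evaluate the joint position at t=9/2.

  seg 0: a=4 b=-7/10 c=0 d=-1/30
  seg 1: a=1 b=-8/5 c=-3/10 d=1/20
S(9/2) = -61/32

Δ: Δ0=-1, Δ1=-2
row 1: diag=10, rhs=-6; c'=1/5, d'=-3/5
back: M1=-3/5
M: M0=0, M1=-3/5, M2=0
seg 0: a=4, c=M0/2=0, d=(M1−M0)/(6·3)=-1/30, b=Δ0−h0·(2M0+M1)/6=-7/10
seg 1: a=1, c=M1/2=-3/10, d=(M2−M1)/(6·2)=1/20, b=Δ1−h1·(2M1+M2)/6=-8/5
t_q=9/2 → seg 1, τ=3/2; S=1+-8/5·τ+-3/10·τ²+1/20·τ³=-61/32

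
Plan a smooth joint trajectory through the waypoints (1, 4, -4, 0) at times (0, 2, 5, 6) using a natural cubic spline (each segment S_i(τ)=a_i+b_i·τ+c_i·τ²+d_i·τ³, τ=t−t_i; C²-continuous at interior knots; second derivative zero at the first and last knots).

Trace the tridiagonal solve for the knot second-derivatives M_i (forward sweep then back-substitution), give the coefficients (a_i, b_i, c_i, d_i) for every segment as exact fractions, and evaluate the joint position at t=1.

  seg 0: a=1 b=1279/426 c=0 d=-80/213
  seg 1: a=4 b=-641/426 c=-160/71 d=265/426
  seg 2: a=-4 b=377/213 c=475/142 d=-475/426
S(1) = 515/142

Δ: Δ0=3/2, Δ1=-8/3, Δ2=4
row 1: diag=10, rhs=-25; c'=3/10, d'=-5/2
row 2: denom=8−3·3/10=71/10; d'=(40−3·-5/2)/(71/10)=475/71
back: M2=475/71
back: M1=-5/2−3/10·475/71=-320/71
M: M0=0, M1=-320/71, M2=475/71, M3=0
seg 0: a=1, c=M0/2=0, d=(M1−M0)/(6·2)=-80/213, b=Δ0−h0·(2M0+M1)/6=1279/426
seg 1: a=4, c=M1/2=-160/71, d=(M2−M1)/(6·3)=265/426, b=Δ1−h1·(2M1+M2)/6=-641/426
seg 2: a=-4, c=M2/2=475/142, d=(M3−M2)/(6·1)=-475/426, b=Δ2−h2·(2M2+M3)/6=377/213
t_q=1 → seg 0, τ=1; S=1+1279/426·τ+0·τ²+-80/213·τ³=515/142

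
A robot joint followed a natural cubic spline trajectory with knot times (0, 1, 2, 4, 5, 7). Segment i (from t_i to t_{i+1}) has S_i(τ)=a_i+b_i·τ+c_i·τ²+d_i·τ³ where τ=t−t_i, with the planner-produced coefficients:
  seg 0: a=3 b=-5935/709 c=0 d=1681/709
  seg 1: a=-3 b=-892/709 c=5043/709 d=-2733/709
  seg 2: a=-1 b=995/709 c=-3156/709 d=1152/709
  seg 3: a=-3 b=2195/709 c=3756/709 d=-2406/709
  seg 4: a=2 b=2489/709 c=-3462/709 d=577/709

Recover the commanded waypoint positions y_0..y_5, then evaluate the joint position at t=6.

y_0 = S_0(0) = a_0 = 3
y_1 = S_1(0) = a_1 = -3
y_2 = S_2(0) = a_2 = -1
y_3 = S_3(0) = a_3 = -3
y_4 = S_4(0) = a_4 = 2
y_5 = S_4(2) = -4
t_q=6 is in segment 4 (τ=1); S_4(τ)=1022/709

y_0=3 y_1=-3 y_2=-1 y_3=-3 y_4=2 y_5=-4
S(6) = 1022/709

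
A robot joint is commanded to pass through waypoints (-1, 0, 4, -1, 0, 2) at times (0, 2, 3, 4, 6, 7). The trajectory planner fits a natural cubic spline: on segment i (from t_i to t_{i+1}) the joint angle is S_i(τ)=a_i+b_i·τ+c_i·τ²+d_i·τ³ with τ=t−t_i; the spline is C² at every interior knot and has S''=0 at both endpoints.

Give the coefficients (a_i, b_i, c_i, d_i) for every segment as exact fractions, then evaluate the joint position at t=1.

  seg 0: a=-1 b=-57/35 c=0 d=149/280
  seg 1: a=0 b=333/70 c=447/140 d=-79/20
  seg 2: a=4 b=-99/140 c=-303/35 d=611/140
  seg 3: a=-1 b=-69/14 c=621/140 d=-241/280
  seg 4: a=0 b=87/35 c=-51/70 d=17/70
S(1) = -587/280

Δ: Δ0=1/2, Δ1=4, Δ2=-5, Δ3=1/2, Δ4=2
row 1: diag=6, rhs=21; c'=1/6, d'=7/2
row 2: denom=4−1·1/6=23/6; d'=(-54−1·7/2)/(23/6)=-15
row 3: denom=6−1·6/23=132/23; d'=(33−1·-15)/(132/23)=92/11
row 4: denom=6−2·23/66=175/33; d'=(9−2·92/11)/(175/33)=-51/35
back: M4=-51/35
back: M3=92/11−23/66·-51/35=621/70
back: M2=-15−6/23·621/70=-606/35
back: M1=7/2−1/6·-606/35=447/70
M: M0=0, M1=447/70, M2=-606/35, M3=621/70, M4=-51/35, M5=0
seg 0: a=-1, c=M0/2=0, d=(M1−M0)/(6·2)=149/280, b=Δ0−h0·(2M0+M1)/6=-57/35
seg 1: a=0, c=M1/2=447/140, d=(M2−M1)/(6·1)=-79/20, b=Δ1−h1·(2M1+M2)/6=333/70
seg 2: a=4, c=M2/2=-303/35, d=(M3−M2)/(6·1)=611/140, b=Δ2−h2·(2M2+M3)/6=-99/140
seg 3: a=-1, c=M3/2=621/140, d=(M4−M3)/(6·2)=-241/280, b=Δ3−h3·(2M3+M4)/6=-69/14
seg 4: a=0, c=M4/2=-51/70, d=(M5−M4)/(6·1)=17/70, b=Δ4−h4·(2M4+M5)/6=87/35
t_q=1 → seg 0, τ=1; S=-1+-57/35·τ+0·τ²+149/280·τ³=-587/280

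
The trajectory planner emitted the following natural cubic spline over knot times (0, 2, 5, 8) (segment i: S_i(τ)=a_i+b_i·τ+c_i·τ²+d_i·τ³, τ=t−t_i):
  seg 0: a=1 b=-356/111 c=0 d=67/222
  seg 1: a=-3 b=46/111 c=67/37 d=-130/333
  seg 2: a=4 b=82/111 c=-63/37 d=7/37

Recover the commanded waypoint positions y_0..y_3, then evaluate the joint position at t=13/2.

y_0=1 y_1=-3 y_2=4 y_3=-4
S(13/2) = 567/296

y_0 = S_0(0) = a_0 = 1
y_1 = S_1(0) = a_1 = -3
y_2 = S_2(0) = a_2 = 4
y_3 = S_2(3) = -4
t_q=13/2 is in segment 2 (τ=3/2); S_2(τ)=567/296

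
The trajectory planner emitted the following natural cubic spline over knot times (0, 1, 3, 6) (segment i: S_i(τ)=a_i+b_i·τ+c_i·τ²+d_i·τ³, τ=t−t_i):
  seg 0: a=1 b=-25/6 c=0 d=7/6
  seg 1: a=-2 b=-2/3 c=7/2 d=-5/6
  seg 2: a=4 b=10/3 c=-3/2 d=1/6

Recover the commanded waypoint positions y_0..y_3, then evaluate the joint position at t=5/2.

y_0=1 y_1=-2 y_2=4 y_3=5
S(5/2) = 33/16

y_0 = S_0(0) = a_0 = 1
y_1 = S_1(0) = a_1 = -2
y_2 = S_2(0) = a_2 = 4
y_3 = S_2(3) = 5
t_q=5/2 is in segment 1 (τ=3/2); S_1(τ)=33/16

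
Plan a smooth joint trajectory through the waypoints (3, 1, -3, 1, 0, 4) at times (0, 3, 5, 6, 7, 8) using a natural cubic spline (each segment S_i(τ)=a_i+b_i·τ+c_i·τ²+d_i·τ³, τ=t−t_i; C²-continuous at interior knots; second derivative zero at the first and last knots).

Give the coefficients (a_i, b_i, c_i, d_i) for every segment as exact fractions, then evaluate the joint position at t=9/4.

  seg 0: a=3 b=751/1200 c=0 d=-517/3600
  seg 1: a=1 b=-1951/600 c=-517/400 d=1151/1200
  seg 2: a=-3 b=1853/600 c=357/80 d=-4261/1200
  seg 3: a=1 b=1633/1200 c=-619/100 d=919/240
  seg 4: a=0 b=281/600 c=2119/400 d=-2119/1200
S(9/4) = 70971/25600

Δ: Δ0=-2/3, Δ1=-2, Δ2=4, Δ3=-1, Δ4=4
row 1: diag=10, rhs=-8; c'=1/5, d'=-4/5
row 2: denom=6−2·1/5=28/5; d'=(36−2·-4/5)/(28/5)=47/7
row 3: denom=4−1·5/28=107/28; d'=(-30−1·47/7)/(107/28)=-1028/107
row 4: denom=4−1·28/107=400/107; d'=(30−1·-1028/107)/(400/107)=2119/200
back: M4=2119/200
back: M3=-1028/107−28/107·2119/200=-619/50
back: M2=47/7−5/28·-619/50=357/40
back: M1=-4/5−1/5·357/40=-517/200
M: M0=0, M1=-517/200, M2=357/40, M3=-619/50, M4=2119/200, M5=0
seg 0: a=3, c=M0/2=0, d=(M1−M0)/(6·3)=-517/3600, b=Δ0−h0·(2M0+M1)/6=751/1200
seg 1: a=1, c=M1/2=-517/400, d=(M2−M1)/(6·2)=1151/1200, b=Δ1−h1·(2M1+M2)/6=-1951/600
seg 2: a=-3, c=M2/2=357/80, d=(M3−M2)/(6·1)=-4261/1200, b=Δ2−h2·(2M2+M3)/6=1853/600
seg 3: a=1, c=M3/2=-619/100, d=(M4−M3)/(6·1)=919/240, b=Δ3−h3·(2M3+M4)/6=1633/1200
seg 4: a=0, c=M4/2=2119/400, d=(M5−M4)/(6·1)=-2119/1200, b=Δ4−h4·(2M4+M5)/6=281/600
t_q=9/4 → seg 0, τ=9/4; S=3+751/1200·τ+0·τ²+-517/3600·τ³=70971/25600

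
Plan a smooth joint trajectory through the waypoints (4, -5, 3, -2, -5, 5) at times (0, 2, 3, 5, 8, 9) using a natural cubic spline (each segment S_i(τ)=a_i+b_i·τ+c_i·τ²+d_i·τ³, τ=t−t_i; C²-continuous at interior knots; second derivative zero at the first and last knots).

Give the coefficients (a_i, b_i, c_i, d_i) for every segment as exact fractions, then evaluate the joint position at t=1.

  seg 0: a=4 b=-43151/4586 c=0 d=11257/9172
  seg 1: a=-5 b=24391/4586 c=33771/4586 d=-10737/2293
  seg 2: a=3 b=27511/4586 c=-30651/4586 d=11163/9172
  seg 3: a=-2 b=-28115/4586 c=1419/2293 d=5005/13758
  seg 4: a=-5 b=16979/2293 c=17853/4586 d=-5951/4586
S(1) = -38357/9172

Δ: Δ0=-9/2, Δ1=8, Δ2=-5/2, Δ3=-1, Δ4=10
row 1: diag=6, rhs=75; c'=1/6, d'=25/2
row 2: denom=6−1·1/6=35/6; d'=(-63−1·25/2)/(35/6)=-453/35
row 3: denom=10−2·12/35=326/35; d'=(9−2·-453/35)/(326/35)=1221/326
row 4: denom=8−3·105/326=2293/326; d'=(66−3·1221/326)/(2293/326)=17853/2293
back: M4=17853/2293
back: M3=1221/326−105/326·17853/2293=2838/2293
back: M2=-453/35−12/35·2838/2293=-30651/2293
back: M1=25/2−1/6·-30651/2293=33771/2293
M: M0=0, M1=33771/2293, M2=-30651/2293, M3=2838/2293, M4=17853/2293, M5=0
seg 0: a=4, c=M0/2=0, d=(M1−M0)/(6·2)=11257/9172, b=Δ0−h0·(2M0+M1)/6=-43151/4586
seg 1: a=-5, c=M1/2=33771/4586, d=(M2−M1)/(6·1)=-10737/2293, b=Δ1−h1·(2M1+M2)/6=24391/4586
seg 2: a=3, c=M2/2=-30651/4586, d=(M3−M2)/(6·2)=11163/9172, b=Δ2−h2·(2M2+M3)/6=27511/4586
seg 3: a=-2, c=M3/2=1419/2293, d=(M4−M3)/(6·3)=5005/13758, b=Δ3−h3·(2M3+M4)/6=-28115/4586
seg 4: a=-5, c=M4/2=17853/4586, d=(M5−M4)/(6·1)=-5951/4586, b=Δ4−h4·(2M4+M5)/6=16979/2293
t_q=1 → seg 0, τ=1; S=4+-43151/4586·τ+0·τ²+11257/9172·τ³=-38357/9172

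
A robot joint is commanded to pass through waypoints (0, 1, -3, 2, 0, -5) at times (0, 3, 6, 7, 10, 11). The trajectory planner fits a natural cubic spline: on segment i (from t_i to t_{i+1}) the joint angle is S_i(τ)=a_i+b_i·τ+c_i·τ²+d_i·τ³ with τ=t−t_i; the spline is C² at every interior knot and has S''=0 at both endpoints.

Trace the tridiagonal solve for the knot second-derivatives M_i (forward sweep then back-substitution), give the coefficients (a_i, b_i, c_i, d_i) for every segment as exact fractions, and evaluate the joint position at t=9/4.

  seg 0: a=0 b=2383/1563 c=0 d=-1862/14067
  seg 1: a=1 b=-3203/1563 c=-1862/1563 d=745/1563
  seg 2: a=-3 b=5740/1563 c=4843/1563 d=-2768/1563
  seg 3: a=2 b=2374/521 c=-3461/1563 d=2219/14067
  seg 4: a=0 b=-2329/521 c=-414/521 d=138/521
S(9/4) = 32055/16672

Δ: Δ0=1/3, Δ1=-4/3, Δ2=5, Δ3=-2/3, Δ4=-5
row 1: diag=12, rhs=-10; c'=1/4, d'=-5/6
row 2: denom=8−3·1/4=29/4; d'=(38−3·-5/6)/(29/4)=162/29
row 3: denom=8−1·4/29=228/29; d'=(-34−1·162/29)/(228/29)=-287/57
row 4: denom=8−3·29/76=521/76; d'=(-26−3·-287/57)/(521/76)=-828/521
back: M4=-828/521
back: M3=-287/57−29/76·-828/521=-6922/1563
back: M2=162/29−4/29·-6922/1563=9686/1563
back: M1=-5/6−1/4·9686/1563=-3724/1563
M: M0=0, M1=-3724/1563, M2=9686/1563, M3=-6922/1563, M4=-828/521, M5=0
seg 0: a=0, c=M0/2=0, d=(M1−M0)/(6·3)=-1862/14067, b=Δ0−h0·(2M0+M1)/6=2383/1563
seg 1: a=1, c=M1/2=-1862/1563, d=(M2−M1)/(6·3)=745/1563, b=Δ1−h1·(2M1+M2)/6=-3203/1563
seg 2: a=-3, c=M2/2=4843/1563, d=(M3−M2)/(6·1)=-2768/1563, b=Δ2−h2·(2M2+M3)/6=5740/1563
seg 3: a=2, c=M3/2=-3461/1563, d=(M4−M3)/(6·3)=2219/14067, b=Δ3−h3·(2M3+M4)/6=2374/521
seg 4: a=0, c=M4/2=-414/521, d=(M5−M4)/(6·1)=138/521, b=Δ4−h4·(2M4+M5)/6=-2329/521
t_q=9/4 → seg 0, τ=9/4; S=0+2383/1563·τ+0·τ²+-1862/14067·τ³=32055/16672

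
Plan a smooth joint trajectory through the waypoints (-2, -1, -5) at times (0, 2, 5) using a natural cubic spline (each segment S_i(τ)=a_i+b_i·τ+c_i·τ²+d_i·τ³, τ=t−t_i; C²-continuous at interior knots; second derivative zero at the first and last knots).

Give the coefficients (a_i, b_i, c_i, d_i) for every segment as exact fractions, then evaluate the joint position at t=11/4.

  seg 0: a=-2 b=13/15 c=0 d=-11/120
  seg 1: a=-1 b=-7/30 c=-11/20 d=11/180
S(11/4) = -1867/1280

Δ: Δ0=1/2, Δ1=-4/3
row 1: diag=10, rhs=-11; c'=3/10, d'=-11/10
back: M1=-11/10
M: M0=0, M1=-11/10, M2=0
seg 0: a=-2, c=M0/2=0, d=(M1−M0)/(6·2)=-11/120, b=Δ0−h0·(2M0+M1)/6=13/15
seg 1: a=-1, c=M1/2=-11/20, d=(M2−M1)/(6·3)=11/180, b=Δ1−h1·(2M1+M2)/6=-7/30
t_q=11/4 → seg 1, τ=3/4; S=-1+-7/30·τ+-11/20·τ²+11/180·τ³=-1867/1280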